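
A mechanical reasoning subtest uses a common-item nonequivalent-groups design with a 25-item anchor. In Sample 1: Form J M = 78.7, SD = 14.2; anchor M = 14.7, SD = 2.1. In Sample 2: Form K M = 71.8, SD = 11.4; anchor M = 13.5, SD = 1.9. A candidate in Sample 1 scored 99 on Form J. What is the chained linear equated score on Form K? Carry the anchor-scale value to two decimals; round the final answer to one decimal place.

Form J → anchor (Sample 1): v = (2.1/14.2)(99 − 78.7) + 14.7 = 17.70
anchor → Form K (Sample 2): y = (11.4/1.9)(17.70 − 13.5) + 71.8 = 97.0

97.0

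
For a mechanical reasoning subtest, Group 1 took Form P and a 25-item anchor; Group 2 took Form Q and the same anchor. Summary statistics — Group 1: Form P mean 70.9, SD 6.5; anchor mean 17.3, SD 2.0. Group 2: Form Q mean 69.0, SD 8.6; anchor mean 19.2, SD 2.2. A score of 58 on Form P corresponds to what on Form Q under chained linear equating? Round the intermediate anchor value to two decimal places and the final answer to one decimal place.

46.1

Form P → anchor (Group 1): v = (2.0/6.5)(58 − 70.9) + 17.3 = 13.33
anchor → Form Q (Group 2): y = (8.6/2.2)(13.33 − 19.2) + 69.0 = 46.1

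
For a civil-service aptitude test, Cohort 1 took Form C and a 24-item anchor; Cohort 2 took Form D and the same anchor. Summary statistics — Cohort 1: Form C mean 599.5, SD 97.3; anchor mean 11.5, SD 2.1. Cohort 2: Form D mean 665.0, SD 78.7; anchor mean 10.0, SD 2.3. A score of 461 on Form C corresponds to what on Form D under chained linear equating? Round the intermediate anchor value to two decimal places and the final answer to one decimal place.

614.0

Form C → anchor (Cohort 1): v = (2.1/97.3)(461 − 599.5) + 11.5 = 8.51
anchor → Form D (Cohort 2): y = (78.7/2.3)(8.51 − 10.0) + 665.0 = 614.0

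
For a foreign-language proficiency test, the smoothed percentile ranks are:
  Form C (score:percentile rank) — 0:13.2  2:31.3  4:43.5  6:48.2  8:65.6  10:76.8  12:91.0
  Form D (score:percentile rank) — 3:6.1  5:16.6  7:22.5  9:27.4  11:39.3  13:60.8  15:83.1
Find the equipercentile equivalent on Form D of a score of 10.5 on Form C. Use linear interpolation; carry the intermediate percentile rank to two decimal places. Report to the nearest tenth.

PR of 10.5 on Form C: 76.8 + (10.5 − 10)/(12 − 10) × (91.0 − 76.8) = 80.35
On Form D, PR 80.35 falls between score 13 (PR 60.8) and 15 (PR 83.1).
Interpolate: 13 + (80.35 − 60.8)/(83.1 − 60.8) × (15 − 13) = 14.8

14.8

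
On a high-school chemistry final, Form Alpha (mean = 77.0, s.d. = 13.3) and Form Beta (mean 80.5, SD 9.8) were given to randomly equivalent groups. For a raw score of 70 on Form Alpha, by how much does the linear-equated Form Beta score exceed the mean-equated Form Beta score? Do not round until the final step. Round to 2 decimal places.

Mean-equated: 70 + (80.5 − 77.0) = 73.50
Linear-equated: (9.8/13.3)(70 − 77.0) + 80.5 = 75.342
Difference = 75.342 − 73.50 = 1.84

1.84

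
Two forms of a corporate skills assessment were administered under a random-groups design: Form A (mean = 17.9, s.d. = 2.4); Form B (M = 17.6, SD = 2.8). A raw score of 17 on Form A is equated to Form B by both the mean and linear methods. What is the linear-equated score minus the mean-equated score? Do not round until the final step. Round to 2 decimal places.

Mean-equated: 17 + (17.6 − 17.9) = 16.70
Linear-equated: (2.8/2.4)(17 − 17.9) + 17.6 = 16.550
Difference = 16.550 − 16.70 = -0.15

-0.15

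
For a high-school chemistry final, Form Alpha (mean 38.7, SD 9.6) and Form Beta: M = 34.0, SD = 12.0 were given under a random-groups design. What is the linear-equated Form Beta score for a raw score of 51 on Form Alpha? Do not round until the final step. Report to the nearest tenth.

Linear equating: y = (SD_Y/SD_X)(x − M_X) + M_Y
y = (12.0/9.6)(51 − 38.7) + 34.0
y = 1.250000 × 12.3 + 34.0 = 15.3750 + 34.0 = 49.4

49.4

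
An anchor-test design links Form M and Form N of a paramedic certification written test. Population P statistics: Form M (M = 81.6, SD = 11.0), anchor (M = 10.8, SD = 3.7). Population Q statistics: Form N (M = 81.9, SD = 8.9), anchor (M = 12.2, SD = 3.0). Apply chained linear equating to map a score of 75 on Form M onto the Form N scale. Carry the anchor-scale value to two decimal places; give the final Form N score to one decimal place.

71.2

Form M → anchor (Population P): v = (3.7/11.0)(75 − 81.6) + 10.8 = 8.58
anchor → Form N (Population Q): y = (8.9/3.0)(8.58 − 12.2) + 81.9 = 71.2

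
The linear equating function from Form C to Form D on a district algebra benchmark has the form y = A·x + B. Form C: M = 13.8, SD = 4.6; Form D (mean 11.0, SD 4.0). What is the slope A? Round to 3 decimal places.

0.870

A = SD_Y / SD_X = 4.0 / 4.6 = 0.870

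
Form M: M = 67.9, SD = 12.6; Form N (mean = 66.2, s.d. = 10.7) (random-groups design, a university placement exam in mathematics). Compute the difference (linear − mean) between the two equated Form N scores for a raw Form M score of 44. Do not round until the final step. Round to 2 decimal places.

3.60

Mean-equated: 44 + (66.2 − 67.9) = 42.30
Linear-equated: (10.7/12.6)(44 − 67.9) + 66.2 = 45.904
Difference = 45.904 − 42.30 = 3.60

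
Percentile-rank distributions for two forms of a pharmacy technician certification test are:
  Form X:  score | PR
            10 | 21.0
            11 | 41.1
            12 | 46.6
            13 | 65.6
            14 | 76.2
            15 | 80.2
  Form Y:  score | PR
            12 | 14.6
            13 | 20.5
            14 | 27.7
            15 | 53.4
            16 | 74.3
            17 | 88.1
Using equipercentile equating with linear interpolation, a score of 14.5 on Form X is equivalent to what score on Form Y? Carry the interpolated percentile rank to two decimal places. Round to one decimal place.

PR of 14.5 on Form X: 76.2 + (14.5 − 14)/(15 − 14) × (80.2 − 76.2) = 78.20
On Form Y, PR 78.20 falls between score 16 (PR 74.3) and 17 (PR 88.1).
Interpolate: 16 + (78.20 − 74.3)/(88.1 − 74.3) × (17 − 16) = 16.3

16.3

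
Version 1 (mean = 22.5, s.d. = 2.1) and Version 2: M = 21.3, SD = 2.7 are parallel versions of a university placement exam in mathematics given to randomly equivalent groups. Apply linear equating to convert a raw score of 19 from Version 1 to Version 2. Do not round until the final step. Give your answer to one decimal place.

Linear equating: y = (SD_Y/SD_X)(x − M_X) + M_Y
y = (2.7/2.1)(19 − 22.5) + 21.3
y = 1.285714 × -3.5 + 21.3 = -4.5000 + 21.3 = 16.8

16.8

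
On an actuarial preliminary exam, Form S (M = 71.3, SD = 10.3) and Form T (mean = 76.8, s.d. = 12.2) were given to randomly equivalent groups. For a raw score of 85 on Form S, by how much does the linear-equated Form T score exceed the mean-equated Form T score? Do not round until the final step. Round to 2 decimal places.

2.53

Mean-equated: 85 + (76.8 − 71.3) = 90.50
Linear-equated: (12.2/10.3)(85 − 71.3) + 76.8 = 93.027
Difference = 93.027 − 90.50 = 2.53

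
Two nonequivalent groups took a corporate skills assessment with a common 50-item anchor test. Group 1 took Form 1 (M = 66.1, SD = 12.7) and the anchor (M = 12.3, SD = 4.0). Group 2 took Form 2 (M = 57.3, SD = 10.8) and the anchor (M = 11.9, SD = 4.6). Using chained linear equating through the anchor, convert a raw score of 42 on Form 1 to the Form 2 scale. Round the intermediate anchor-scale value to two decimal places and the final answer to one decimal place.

Form 1 → anchor (Group 1): v = (4.0/12.7)(42 − 66.1) + 12.3 = 4.71
anchor → Form 2 (Group 2): y = (10.8/4.6)(4.71 − 11.9) + 57.3 = 40.4

40.4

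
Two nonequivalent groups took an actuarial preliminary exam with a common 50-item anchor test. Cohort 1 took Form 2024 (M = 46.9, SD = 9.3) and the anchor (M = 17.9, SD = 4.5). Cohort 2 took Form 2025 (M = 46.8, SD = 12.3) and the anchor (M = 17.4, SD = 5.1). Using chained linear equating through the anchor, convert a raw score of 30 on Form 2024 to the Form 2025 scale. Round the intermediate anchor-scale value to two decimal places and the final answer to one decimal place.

Form 2024 → anchor (Cohort 1): v = (4.5/9.3)(30 − 46.9) + 17.9 = 9.72
anchor → Form 2025 (Cohort 2): y = (12.3/5.1)(9.72 − 17.4) + 46.8 = 28.3

28.3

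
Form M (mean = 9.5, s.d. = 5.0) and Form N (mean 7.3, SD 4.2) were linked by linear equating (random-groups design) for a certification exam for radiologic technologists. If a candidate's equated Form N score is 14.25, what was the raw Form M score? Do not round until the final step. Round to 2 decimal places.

Invert y = (SD_Y/SD_X)(x − M_X) + M_Y:
x = (SD_X/SD_Y)(y − M_Y) + M_X = (5.0/4.2)(14.25 − 7.3) + 9.5
x = 1.190476 × 6.950 + 9.5 = 17.77

17.77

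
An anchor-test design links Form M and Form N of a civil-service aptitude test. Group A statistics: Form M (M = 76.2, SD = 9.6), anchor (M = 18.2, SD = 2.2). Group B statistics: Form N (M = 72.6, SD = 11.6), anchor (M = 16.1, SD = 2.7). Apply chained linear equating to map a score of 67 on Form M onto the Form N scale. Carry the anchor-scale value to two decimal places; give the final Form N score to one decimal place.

72.6

Form M → anchor (Group A): v = (2.2/9.6)(67 − 76.2) + 18.2 = 16.09
anchor → Form N (Group B): y = (11.6/2.7)(16.09 − 16.1) + 72.6 = 72.6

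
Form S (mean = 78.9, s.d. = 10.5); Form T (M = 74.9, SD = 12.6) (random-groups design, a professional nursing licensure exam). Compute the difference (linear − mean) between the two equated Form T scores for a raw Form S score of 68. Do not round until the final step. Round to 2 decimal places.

-2.18

Mean-equated: 68 + (74.9 − 78.9) = 64.00
Linear-equated: (12.6/10.5)(68 − 78.9) + 74.9 = 61.820
Difference = 61.820 − 64.00 = -2.18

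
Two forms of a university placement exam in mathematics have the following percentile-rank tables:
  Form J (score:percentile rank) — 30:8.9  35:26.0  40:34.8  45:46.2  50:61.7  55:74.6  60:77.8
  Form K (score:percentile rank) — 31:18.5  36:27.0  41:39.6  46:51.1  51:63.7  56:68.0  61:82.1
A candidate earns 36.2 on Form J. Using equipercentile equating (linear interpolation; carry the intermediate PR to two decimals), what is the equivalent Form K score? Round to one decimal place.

PR of 36.2 on Form J: 26.0 + (36.2 − 35)/(40 − 35) × (34.8 − 26.0) = 28.11
On Form K, PR 28.11 falls between score 36 (PR 27.0) and 41 (PR 39.6).
Interpolate: 36 + (28.11 − 27.0)/(39.6 − 27.0) × (41 − 36) = 36.4

36.4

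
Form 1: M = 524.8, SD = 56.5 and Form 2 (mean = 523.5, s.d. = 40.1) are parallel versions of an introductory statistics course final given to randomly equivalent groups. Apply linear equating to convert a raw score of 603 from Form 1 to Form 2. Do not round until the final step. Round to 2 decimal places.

579.00

Linear equating: y = (SD_Y/SD_X)(x − M_X) + M_Y
y = (40.1/56.5)(603 − 524.8) + 523.5
y = 0.709735 × 78.2 + 523.5 = 55.5012 + 523.5 = 579.00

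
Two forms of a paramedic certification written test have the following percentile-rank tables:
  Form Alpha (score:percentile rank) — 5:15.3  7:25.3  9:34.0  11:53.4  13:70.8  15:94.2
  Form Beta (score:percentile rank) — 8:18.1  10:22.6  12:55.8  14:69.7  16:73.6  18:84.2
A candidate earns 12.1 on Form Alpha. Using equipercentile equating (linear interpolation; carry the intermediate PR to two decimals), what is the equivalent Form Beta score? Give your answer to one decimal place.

PR of 12.1 on Form Alpha: 53.4 + (12.1 − 11)/(13 − 11) × (70.8 − 53.4) = 62.97
On Form Beta, PR 62.97 falls between score 12 (PR 55.8) and 14 (PR 69.7).
Interpolate: 12 + (62.97 − 55.8)/(69.7 − 55.8) × (14 − 12) = 13.0

13.0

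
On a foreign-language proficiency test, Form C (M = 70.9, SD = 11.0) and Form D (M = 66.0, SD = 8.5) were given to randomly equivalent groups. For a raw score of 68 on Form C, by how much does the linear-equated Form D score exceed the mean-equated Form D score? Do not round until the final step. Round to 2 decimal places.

0.66

Mean-equated: 68 + (66.0 − 70.9) = 63.10
Linear-equated: (8.5/11.0)(68 − 70.9) + 66.0 = 63.759
Difference = 63.759 − 63.10 = 0.66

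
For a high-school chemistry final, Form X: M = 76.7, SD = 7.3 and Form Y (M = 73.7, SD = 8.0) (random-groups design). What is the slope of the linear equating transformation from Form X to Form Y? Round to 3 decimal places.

A = SD_Y / SD_X = 8.0 / 7.3 = 1.096

1.096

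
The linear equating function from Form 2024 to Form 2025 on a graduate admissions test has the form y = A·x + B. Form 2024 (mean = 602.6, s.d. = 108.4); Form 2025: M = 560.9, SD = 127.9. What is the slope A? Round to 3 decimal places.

A = SD_Y / SD_X = 127.9 / 108.4 = 1.180

1.180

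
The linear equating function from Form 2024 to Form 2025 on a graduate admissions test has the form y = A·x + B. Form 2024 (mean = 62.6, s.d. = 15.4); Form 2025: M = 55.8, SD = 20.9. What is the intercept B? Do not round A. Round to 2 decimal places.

-29.16

A = SD_Y / SD_X = 20.9 / 15.4 = 1.357143
B = M_Y − A·M_X = 55.8 − 1.357143 × 62.6 = -29.16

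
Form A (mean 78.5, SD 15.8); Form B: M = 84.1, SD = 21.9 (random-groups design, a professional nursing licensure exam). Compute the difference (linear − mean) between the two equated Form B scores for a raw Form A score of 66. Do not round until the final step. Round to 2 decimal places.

Mean-equated: 66 + (84.1 − 78.5) = 71.60
Linear-equated: (21.9/15.8)(66 − 78.5) + 84.1 = 66.774
Difference = 66.774 − 71.60 = -4.83

-4.83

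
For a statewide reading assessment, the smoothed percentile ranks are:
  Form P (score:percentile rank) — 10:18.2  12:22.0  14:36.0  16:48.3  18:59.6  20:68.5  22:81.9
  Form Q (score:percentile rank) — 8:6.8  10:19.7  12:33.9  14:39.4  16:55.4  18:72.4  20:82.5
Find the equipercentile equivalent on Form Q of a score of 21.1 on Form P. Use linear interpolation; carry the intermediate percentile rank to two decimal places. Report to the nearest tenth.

PR of 21.1 on Form P: 68.5 + (21.1 − 20)/(22 − 20) × (81.9 − 68.5) = 75.87
On Form Q, PR 75.87 falls between score 18 (PR 72.4) and 20 (PR 82.5).
Interpolate: 18 + (75.87 − 72.4)/(82.5 − 72.4) × (20 − 18) = 18.7

18.7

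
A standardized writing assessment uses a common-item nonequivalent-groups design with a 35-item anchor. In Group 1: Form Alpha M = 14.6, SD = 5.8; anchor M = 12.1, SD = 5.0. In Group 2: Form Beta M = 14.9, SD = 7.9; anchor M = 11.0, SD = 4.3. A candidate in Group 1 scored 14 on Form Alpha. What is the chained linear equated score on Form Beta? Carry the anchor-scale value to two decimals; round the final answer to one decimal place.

16.0

Form Alpha → anchor (Group 1): v = (5.0/5.8)(14 − 14.6) + 12.1 = 11.58
anchor → Form Beta (Group 2): y = (7.9/4.3)(11.58 − 11.0) + 14.9 = 16.0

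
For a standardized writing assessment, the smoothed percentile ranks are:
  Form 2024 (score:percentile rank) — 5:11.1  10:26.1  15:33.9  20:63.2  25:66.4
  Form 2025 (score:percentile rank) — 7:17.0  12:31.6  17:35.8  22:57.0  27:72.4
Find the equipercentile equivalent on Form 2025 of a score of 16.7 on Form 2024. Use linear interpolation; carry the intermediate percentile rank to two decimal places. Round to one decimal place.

18.9

PR of 16.7 on Form 2024: 33.9 + (16.7 − 15)/(20 − 15) × (63.2 − 33.9) = 43.86
On Form 2025, PR 43.86 falls between score 17 (PR 35.8) and 22 (PR 57.0).
Interpolate: 17 + (43.86 − 35.8)/(57.0 − 35.8) × (22 − 17) = 18.9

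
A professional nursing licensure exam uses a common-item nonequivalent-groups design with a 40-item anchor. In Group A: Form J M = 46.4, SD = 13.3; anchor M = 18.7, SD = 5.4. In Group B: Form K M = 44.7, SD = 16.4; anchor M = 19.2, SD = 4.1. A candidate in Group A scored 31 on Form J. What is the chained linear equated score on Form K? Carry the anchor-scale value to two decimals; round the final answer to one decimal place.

17.7

Form J → anchor (Group A): v = (5.4/13.3)(31 − 46.4) + 18.7 = 12.45
anchor → Form K (Group B): y = (16.4/4.1)(12.45 − 19.2) + 44.7 = 17.7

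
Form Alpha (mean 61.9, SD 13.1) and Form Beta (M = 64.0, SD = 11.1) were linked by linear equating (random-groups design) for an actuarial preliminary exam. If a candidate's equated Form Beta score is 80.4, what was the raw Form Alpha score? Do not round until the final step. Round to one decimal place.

81.3

Invert y = (SD_Y/SD_X)(x − M_X) + M_Y:
x = (SD_X/SD_Y)(y − M_Y) + M_X = (13.1/11.1)(80.4 − 64.0) + 61.9
x = 1.180180 × 16.400 + 61.9 = 81.3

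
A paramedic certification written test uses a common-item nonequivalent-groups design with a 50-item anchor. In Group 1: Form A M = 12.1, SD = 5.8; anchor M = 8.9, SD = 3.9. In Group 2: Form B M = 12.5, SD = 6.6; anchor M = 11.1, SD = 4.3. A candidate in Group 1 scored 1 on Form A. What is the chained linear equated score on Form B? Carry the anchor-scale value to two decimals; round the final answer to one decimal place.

-2.3

Form A → anchor (Group 1): v = (3.9/5.8)(1 − 12.1) + 8.9 = 1.44
anchor → Form B (Group 2): y = (6.6/4.3)(1.44 − 11.1) + 12.5 = -2.3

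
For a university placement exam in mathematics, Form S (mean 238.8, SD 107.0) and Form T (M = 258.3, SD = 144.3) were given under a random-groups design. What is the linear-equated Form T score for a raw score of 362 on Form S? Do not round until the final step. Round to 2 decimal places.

424.45

Linear equating: y = (SD_Y/SD_X)(x − M_X) + M_Y
y = (144.3/107.0)(362 − 238.8) + 258.3
y = 1.348598 × 123.2 + 258.3 = 166.1473 + 258.3 = 424.45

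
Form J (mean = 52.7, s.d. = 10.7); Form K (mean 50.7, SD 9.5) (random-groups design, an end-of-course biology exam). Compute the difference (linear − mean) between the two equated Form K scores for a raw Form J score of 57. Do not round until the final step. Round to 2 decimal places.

Mean-equated: 57 + (50.7 − 52.7) = 55.00
Linear-equated: (9.5/10.7)(57 − 52.7) + 50.7 = 54.518
Difference = 54.518 − 55.00 = -0.48

-0.48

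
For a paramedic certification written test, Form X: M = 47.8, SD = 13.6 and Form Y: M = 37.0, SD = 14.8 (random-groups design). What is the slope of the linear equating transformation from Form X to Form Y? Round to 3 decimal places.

A = SD_Y / SD_X = 14.8 / 13.6 = 1.088

1.088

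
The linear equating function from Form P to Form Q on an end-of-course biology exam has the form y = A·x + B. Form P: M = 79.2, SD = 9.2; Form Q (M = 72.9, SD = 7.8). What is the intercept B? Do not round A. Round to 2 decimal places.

5.75

A = SD_Y / SD_X = 7.8 / 9.2 = 0.847826
B = M_Y − A·M_X = 72.9 − 0.847826 × 79.2 = 5.75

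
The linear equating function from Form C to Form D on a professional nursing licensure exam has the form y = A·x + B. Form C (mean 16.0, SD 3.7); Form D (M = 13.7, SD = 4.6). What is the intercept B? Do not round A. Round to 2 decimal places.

A = SD_Y / SD_X = 4.6 / 3.7 = 1.243243
B = M_Y − A·M_X = 13.7 − 1.243243 × 16.0 = -6.19

-6.19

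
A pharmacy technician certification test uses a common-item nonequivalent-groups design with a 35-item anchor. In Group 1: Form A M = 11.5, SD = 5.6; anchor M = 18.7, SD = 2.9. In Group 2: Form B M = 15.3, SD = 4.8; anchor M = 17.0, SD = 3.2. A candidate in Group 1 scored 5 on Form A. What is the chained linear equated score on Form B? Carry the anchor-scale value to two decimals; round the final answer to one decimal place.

Form A → anchor (Group 1): v = (2.9/5.6)(5 − 11.5) + 18.7 = 15.33
anchor → Form B (Group 2): y = (4.8/3.2)(15.33 − 17.0) + 15.3 = 12.8

12.8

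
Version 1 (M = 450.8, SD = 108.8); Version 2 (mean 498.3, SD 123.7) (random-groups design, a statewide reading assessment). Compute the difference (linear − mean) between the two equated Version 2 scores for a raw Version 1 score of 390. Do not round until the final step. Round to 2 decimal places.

-8.33

Mean-equated: 390 + (498.3 − 450.8) = 437.50
Linear-equated: (123.7/108.8)(390 − 450.8) + 498.3 = 429.174
Difference = 429.174 − 437.50 = -8.33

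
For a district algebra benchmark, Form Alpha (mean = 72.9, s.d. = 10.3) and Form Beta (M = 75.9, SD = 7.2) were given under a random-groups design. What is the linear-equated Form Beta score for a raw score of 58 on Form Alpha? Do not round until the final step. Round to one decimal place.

Linear equating: y = (SD_Y/SD_X)(x − M_X) + M_Y
y = (7.2/10.3)(58 − 72.9) + 75.9
y = 0.699029 × -14.9 + 75.9 = -10.4155 + 75.9 = 65.5

65.5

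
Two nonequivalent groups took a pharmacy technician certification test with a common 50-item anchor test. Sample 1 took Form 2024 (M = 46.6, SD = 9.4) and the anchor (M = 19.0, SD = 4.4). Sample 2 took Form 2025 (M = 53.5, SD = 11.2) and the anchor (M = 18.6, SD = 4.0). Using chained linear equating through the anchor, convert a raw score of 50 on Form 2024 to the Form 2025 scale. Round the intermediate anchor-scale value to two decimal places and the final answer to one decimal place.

59.1

Form 2024 → anchor (Sample 1): v = (4.4/9.4)(50 − 46.6) + 19.0 = 20.59
anchor → Form 2025 (Sample 2): y = (11.2/4.0)(20.59 − 18.6) + 53.5 = 59.1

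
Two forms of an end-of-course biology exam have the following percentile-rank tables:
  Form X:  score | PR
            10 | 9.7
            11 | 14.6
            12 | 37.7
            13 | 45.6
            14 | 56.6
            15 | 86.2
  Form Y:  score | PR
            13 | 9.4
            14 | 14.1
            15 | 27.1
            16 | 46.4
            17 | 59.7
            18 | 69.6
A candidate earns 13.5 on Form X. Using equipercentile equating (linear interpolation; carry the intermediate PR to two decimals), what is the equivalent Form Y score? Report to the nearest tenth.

16.4

PR of 13.5 on Form X: 45.6 + (13.5 − 13)/(14 − 13) × (56.6 − 45.6) = 51.10
On Form Y, PR 51.10 falls between score 16 (PR 46.4) and 17 (PR 59.7).
Interpolate: 16 + (51.10 − 46.4)/(59.7 − 46.4) × (17 − 16) = 16.4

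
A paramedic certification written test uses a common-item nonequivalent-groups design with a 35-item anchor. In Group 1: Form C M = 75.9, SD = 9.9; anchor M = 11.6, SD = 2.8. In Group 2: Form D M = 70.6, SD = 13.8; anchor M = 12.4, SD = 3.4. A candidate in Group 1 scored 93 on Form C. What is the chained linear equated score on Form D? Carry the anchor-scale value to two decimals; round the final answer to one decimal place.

87.0

Form C → anchor (Group 1): v = (2.8/9.9)(93 − 75.9) + 11.6 = 16.44
anchor → Form D (Group 2): y = (13.8/3.4)(16.44 − 12.4) + 70.6 = 87.0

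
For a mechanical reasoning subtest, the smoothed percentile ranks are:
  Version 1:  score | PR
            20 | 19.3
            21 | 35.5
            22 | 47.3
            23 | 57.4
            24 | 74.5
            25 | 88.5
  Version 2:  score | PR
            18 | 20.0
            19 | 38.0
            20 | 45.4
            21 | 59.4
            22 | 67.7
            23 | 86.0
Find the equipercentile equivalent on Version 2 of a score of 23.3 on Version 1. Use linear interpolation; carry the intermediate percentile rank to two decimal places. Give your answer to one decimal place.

21.4

PR of 23.3 on Version 1: 57.4 + (23.3 − 23)/(24 − 23) × (74.5 − 57.4) = 62.53
On Version 2, PR 62.53 falls between score 21 (PR 59.4) and 22 (PR 67.7).
Interpolate: 21 + (62.53 − 59.4)/(67.7 − 59.4) × (22 − 21) = 21.4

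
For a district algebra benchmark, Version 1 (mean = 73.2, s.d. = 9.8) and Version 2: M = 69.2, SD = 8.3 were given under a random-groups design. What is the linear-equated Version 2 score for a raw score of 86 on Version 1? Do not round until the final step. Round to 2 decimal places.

80.04

Linear equating: y = (SD_Y/SD_X)(x − M_X) + M_Y
y = (8.3/9.8)(86 − 73.2) + 69.2
y = 0.846939 × 12.8 + 69.2 = 10.8408 + 69.2 = 80.04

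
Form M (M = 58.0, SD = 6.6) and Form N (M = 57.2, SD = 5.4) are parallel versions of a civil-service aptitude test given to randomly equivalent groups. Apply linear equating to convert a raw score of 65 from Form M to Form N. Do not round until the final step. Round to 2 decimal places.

62.93

Linear equating: y = (SD_Y/SD_X)(x − M_X) + M_Y
y = (5.4/6.6)(65 − 58.0) + 57.2
y = 0.818182 × 7.0 + 57.2 = 5.7273 + 57.2 = 62.93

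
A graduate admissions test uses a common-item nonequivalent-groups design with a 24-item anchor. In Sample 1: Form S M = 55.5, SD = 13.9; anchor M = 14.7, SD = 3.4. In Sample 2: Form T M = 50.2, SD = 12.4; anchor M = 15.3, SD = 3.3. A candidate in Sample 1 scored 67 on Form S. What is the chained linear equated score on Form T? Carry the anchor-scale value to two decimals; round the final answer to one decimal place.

Form S → anchor (Sample 1): v = (3.4/13.9)(67 − 55.5) + 14.7 = 17.51
anchor → Form T (Sample 2): y = (12.4/3.3)(17.51 − 15.3) + 50.2 = 58.5

58.5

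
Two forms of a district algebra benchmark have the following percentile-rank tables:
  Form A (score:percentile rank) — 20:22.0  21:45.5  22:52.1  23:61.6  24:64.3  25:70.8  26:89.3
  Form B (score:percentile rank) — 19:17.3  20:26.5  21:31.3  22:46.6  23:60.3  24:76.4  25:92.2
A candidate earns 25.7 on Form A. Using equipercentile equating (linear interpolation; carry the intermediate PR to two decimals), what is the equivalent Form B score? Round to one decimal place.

PR of 25.7 on Form A: 70.8 + (25.7 − 25)/(26 − 25) × (89.3 − 70.8) = 83.75
On Form B, PR 83.75 falls between score 24 (PR 76.4) and 25 (PR 92.2).
Interpolate: 24 + (83.75 − 76.4)/(92.2 − 76.4) × (25 − 24) = 24.5

24.5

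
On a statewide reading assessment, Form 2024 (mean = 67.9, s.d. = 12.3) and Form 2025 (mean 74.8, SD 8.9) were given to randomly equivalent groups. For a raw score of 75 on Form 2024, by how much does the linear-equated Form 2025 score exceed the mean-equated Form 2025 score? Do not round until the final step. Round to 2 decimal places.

-1.96

Mean-equated: 75 + (74.8 − 67.9) = 81.90
Linear-equated: (8.9/12.3)(75 − 67.9) + 74.8 = 79.937
Difference = 79.937 − 81.90 = -1.96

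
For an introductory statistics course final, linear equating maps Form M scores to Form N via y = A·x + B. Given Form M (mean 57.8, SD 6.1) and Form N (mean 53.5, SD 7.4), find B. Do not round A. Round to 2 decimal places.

-16.62

A = SD_Y / SD_X = 7.4 / 6.1 = 1.213115
B = M_Y − A·M_X = 53.5 − 1.213115 × 57.8 = -16.62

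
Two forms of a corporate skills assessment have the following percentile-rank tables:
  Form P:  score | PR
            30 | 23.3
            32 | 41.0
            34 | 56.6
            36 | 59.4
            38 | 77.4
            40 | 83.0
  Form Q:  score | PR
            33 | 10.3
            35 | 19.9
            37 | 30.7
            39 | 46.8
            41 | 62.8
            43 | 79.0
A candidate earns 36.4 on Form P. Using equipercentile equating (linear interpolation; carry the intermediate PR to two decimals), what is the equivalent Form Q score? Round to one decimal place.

PR of 36.4 on Form P: 59.4 + (36.4 − 36)/(38 − 36) × (77.4 − 59.4) = 63.00
On Form Q, PR 63.00 falls between score 41 (PR 62.8) and 43 (PR 79.0).
Interpolate: 41 + (63.00 − 62.8)/(79.0 − 62.8) × (43 − 41) = 41.0

41.0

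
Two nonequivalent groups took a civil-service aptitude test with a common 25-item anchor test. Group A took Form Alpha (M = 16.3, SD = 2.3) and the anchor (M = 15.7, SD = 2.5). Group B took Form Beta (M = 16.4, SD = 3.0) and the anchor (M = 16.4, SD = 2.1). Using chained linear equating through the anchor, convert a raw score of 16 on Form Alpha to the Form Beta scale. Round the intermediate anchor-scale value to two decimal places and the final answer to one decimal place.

Form Alpha → anchor (Group A): v = (2.5/2.3)(16 − 16.3) + 15.7 = 15.37
anchor → Form Beta (Group B): y = (3.0/2.1)(15.37 − 16.4) + 16.4 = 14.9

14.9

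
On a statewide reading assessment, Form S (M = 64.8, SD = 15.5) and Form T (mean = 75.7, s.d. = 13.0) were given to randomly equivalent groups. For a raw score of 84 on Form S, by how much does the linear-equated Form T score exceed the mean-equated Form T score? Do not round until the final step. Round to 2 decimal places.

-3.10

Mean-equated: 84 + (75.7 − 64.8) = 94.90
Linear-equated: (13.0/15.5)(84 − 64.8) + 75.7 = 91.803
Difference = 91.803 − 94.90 = -3.10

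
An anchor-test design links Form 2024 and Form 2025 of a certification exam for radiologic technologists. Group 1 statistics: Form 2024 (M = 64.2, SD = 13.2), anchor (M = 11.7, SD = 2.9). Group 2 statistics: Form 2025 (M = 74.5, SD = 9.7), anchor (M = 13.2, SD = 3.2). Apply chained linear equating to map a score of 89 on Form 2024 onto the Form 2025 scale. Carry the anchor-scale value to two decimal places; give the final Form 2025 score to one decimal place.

86.5

Form 2024 → anchor (Group 1): v = (2.9/13.2)(89 − 64.2) + 11.7 = 17.15
anchor → Form 2025 (Group 2): y = (9.7/3.2)(17.15 − 13.2) + 74.5 = 86.5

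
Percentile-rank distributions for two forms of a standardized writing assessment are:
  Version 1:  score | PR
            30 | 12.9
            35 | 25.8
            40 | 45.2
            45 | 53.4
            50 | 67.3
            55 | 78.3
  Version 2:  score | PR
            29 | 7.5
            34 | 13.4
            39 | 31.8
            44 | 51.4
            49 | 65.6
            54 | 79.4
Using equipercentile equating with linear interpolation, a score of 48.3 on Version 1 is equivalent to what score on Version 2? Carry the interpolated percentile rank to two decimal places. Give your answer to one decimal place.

PR of 48.3 on Version 1: 53.4 + (48.3 − 45)/(50 − 45) × (67.3 − 53.4) = 62.57
On Version 2, PR 62.57 falls between score 44 (PR 51.4) and 49 (PR 65.6).
Interpolate: 44 + (62.57 − 51.4)/(65.6 − 51.4) × (49 − 44) = 47.9

47.9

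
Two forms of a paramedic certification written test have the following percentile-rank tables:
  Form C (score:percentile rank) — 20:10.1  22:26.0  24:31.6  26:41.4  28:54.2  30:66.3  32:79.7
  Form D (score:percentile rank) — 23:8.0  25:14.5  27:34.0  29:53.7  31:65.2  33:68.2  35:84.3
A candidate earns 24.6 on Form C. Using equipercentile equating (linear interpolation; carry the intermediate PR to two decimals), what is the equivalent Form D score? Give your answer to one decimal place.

27.1

PR of 24.6 on Form C: 31.6 + (24.6 − 24)/(26 − 24) × (41.4 − 31.6) = 34.54
On Form D, PR 34.54 falls between score 27 (PR 34.0) and 29 (PR 53.7).
Interpolate: 27 + (34.54 − 34.0)/(53.7 − 34.0) × (29 − 27) = 27.1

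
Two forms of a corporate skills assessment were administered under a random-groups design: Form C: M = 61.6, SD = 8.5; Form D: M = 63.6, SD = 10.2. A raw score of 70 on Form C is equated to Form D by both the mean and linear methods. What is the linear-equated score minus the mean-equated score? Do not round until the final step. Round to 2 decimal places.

1.68

Mean-equated: 70 + (63.6 − 61.6) = 72.00
Linear-equated: (10.2/8.5)(70 − 61.6) + 63.6 = 73.680
Difference = 73.680 − 72.00 = 1.68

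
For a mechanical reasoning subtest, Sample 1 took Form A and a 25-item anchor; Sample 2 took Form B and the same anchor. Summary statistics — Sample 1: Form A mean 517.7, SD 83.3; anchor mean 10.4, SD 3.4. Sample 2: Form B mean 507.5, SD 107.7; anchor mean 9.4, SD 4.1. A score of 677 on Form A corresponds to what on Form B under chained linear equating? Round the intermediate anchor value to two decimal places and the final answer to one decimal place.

Form A → anchor (Sample 1): v = (3.4/83.3)(677 − 517.7) + 10.4 = 16.90
anchor → Form B (Sample 2): y = (107.7/4.1)(16.90 − 9.4) + 507.5 = 704.5

704.5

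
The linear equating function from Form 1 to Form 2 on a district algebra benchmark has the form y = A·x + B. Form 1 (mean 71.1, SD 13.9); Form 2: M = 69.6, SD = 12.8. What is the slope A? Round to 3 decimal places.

A = SD_Y / SD_X = 12.8 / 13.9 = 0.921

0.921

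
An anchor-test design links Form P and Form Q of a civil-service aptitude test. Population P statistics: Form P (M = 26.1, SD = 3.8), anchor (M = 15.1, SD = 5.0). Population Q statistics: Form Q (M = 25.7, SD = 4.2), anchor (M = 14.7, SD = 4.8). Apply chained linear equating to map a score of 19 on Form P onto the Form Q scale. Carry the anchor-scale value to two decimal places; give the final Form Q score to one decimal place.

17.9

Form P → anchor (Population P): v = (5.0/3.8)(19 − 26.1) + 15.1 = 5.76
anchor → Form Q (Population Q): y = (4.2/4.8)(5.76 − 14.7) + 25.7 = 17.9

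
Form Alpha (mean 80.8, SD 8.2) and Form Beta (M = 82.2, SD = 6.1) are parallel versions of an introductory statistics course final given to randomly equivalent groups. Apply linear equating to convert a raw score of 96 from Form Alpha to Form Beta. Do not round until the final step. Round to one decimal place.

93.5

Linear equating: y = (SD_Y/SD_X)(x − M_X) + M_Y
y = (6.1/8.2)(96 − 80.8) + 82.2
y = 0.743902 × 15.2 + 82.2 = 11.3073 + 82.2 = 93.5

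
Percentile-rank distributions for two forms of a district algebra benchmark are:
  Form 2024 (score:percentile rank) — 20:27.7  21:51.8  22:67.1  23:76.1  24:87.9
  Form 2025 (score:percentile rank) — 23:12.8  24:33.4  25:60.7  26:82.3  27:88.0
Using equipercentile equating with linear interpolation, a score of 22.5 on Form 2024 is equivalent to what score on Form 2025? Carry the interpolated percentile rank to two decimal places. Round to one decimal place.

25.5

PR of 22.5 on Form 2024: 67.1 + (22.5 − 22)/(23 − 22) × (76.1 − 67.1) = 71.60
On Form 2025, PR 71.60 falls between score 25 (PR 60.7) and 26 (PR 82.3).
Interpolate: 25 + (71.60 − 60.7)/(82.3 − 60.7) × (26 − 25) = 25.5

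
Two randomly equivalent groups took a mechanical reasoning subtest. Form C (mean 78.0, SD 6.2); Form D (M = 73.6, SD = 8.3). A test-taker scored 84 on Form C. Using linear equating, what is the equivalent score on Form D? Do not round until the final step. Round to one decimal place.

Linear equating: y = (SD_Y/SD_X)(x − M_X) + M_Y
y = (8.3/6.2)(84 − 78.0) + 73.6
y = 1.338710 × 6.0 + 73.6 = 8.0323 + 73.6 = 81.6

81.6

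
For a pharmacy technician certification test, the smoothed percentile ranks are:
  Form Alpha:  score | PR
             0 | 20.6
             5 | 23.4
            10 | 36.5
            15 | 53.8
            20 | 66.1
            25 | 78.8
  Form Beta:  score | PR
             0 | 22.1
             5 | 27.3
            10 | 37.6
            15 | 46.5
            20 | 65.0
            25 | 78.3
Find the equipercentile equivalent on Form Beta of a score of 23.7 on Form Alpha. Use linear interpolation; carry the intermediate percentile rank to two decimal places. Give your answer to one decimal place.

PR of 23.7 on Form Alpha: 66.1 + (23.7 − 20)/(25 − 20) × (78.8 − 66.1) = 75.50
On Form Beta, PR 75.50 falls between score 20 (PR 65.0) and 25 (PR 78.3).
Interpolate: 20 + (75.50 − 65.0)/(78.3 − 65.0) × (25 − 20) = 23.9

23.9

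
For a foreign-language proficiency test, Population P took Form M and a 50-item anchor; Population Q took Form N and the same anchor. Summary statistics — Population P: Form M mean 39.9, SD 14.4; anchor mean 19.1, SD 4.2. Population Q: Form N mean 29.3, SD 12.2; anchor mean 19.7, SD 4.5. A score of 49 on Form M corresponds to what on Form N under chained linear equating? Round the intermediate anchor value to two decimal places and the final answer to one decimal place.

34.9

Form M → anchor (Population P): v = (4.2/14.4)(49 − 39.9) + 19.1 = 21.75
anchor → Form N (Population Q): y = (12.2/4.5)(21.75 − 19.7) + 29.3 = 34.9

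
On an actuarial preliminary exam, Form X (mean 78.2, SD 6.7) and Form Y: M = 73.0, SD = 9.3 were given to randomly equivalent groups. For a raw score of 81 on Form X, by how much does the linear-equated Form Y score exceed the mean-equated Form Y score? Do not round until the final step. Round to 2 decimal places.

Mean-equated: 81 + (73.0 − 78.2) = 75.80
Linear-equated: (9.3/6.7)(81 − 78.2) + 73.0 = 76.887
Difference = 76.887 − 75.80 = 1.09

1.09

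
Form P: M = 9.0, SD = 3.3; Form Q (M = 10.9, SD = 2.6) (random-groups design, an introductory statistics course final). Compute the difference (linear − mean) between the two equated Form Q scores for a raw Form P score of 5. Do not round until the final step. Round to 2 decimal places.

0.85

Mean-equated: 5 + (10.9 − 9.0) = 6.90
Linear-equated: (2.6/3.3)(5 − 9.0) + 10.9 = 7.748
Difference = 7.748 − 6.90 = 0.85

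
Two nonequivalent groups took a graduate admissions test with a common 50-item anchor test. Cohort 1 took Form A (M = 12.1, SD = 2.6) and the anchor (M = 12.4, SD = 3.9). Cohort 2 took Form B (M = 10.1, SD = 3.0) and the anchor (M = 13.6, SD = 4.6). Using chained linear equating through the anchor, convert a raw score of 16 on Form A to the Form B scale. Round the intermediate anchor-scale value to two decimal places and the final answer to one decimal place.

Form A → anchor (Cohort 1): v = (3.9/2.6)(16 − 12.1) + 12.4 = 18.25
anchor → Form B (Cohort 2): y = (3.0/4.6)(18.25 − 13.6) + 10.1 = 13.1

13.1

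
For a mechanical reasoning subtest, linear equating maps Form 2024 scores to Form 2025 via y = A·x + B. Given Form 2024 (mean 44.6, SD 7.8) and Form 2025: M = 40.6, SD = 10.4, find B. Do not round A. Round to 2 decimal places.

-18.87

A = SD_Y / SD_X = 10.4 / 7.8 = 1.333333
B = M_Y − A·M_X = 40.6 − 1.333333 × 44.6 = -18.87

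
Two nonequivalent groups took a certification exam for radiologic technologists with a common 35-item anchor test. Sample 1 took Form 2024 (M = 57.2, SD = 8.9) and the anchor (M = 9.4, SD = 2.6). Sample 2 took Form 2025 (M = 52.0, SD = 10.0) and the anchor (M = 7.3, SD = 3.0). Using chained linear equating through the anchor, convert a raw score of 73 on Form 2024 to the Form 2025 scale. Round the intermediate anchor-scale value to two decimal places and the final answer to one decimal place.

74.4

Form 2024 → anchor (Sample 1): v = (2.6/8.9)(73 − 57.2) + 9.4 = 14.02
anchor → Form 2025 (Sample 2): y = (10.0/3.0)(14.02 − 7.3) + 52.0 = 74.4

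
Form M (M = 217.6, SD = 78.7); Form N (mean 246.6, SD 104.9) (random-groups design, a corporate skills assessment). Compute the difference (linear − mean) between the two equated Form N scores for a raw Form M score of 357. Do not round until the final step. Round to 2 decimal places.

Mean-equated: 357 + (246.6 − 217.6) = 386.00
Linear-equated: (104.9/78.7)(357 − 217.6) + 246.6 = 432.408
Difference = 432.408 − 386.00 = 46.41

46.41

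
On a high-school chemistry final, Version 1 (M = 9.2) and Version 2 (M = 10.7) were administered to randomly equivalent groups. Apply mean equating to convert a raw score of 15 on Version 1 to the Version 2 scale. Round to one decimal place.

Mean equating: y = x + (M_Y − M_X) = 15 + (10.7 − 9.2) = 16.5

16.5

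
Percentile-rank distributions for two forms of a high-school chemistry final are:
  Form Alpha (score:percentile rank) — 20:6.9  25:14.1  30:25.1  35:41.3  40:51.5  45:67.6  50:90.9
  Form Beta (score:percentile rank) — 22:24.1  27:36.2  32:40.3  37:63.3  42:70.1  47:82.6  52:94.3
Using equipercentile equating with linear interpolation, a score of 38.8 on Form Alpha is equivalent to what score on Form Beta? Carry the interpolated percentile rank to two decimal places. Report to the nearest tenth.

33.9

PR of 38.8 on Form Alpha: 41.3 + (38.8 − 35)/(40 − 35) × (51.5 − 41.3) = 49.05
On Form Beta, PR 49.05 falls between score 32 (PR 40.3) and 37 (PR 63.3).
Interpolate: 32 + (49.05 − 40.3)/(63.3 − 40.3) × (37 − 32) = 33.9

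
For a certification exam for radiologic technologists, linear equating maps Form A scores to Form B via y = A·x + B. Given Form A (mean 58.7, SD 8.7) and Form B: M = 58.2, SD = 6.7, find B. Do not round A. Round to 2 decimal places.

12.99

A = SD_Y / SD_X = 6.7 / 8.7 = 0.770115
B = M_Y − A·M_X = 58.2 − 0.770115 × 58.7 = 12.99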